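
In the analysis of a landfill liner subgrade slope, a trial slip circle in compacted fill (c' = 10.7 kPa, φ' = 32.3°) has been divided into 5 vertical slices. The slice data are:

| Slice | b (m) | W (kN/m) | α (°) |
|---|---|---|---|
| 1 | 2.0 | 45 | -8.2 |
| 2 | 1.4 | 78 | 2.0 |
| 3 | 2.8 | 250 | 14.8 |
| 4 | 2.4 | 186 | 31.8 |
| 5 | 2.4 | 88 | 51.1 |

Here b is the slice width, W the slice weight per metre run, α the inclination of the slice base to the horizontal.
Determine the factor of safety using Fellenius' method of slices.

Ordinary method of slices: FS = Σ[c'·Δl_i + (W_i cosα_i)·tanφ'] / Σ W_i sinα_i, with Δl_i = b_i / cosα_i.
Slice 1: Δl = 2.0/cos(-8.2°) = 2.021 m; N'_1 = 45·cos(-8.2°) = 44.5; c'Δl = 21.62; W sinα = -6.4
Slice 2: Δl = 1.4/cos2.0° = 1.401 m; N'_2 = 78·cos2.0° = 78.0; c'Δl = 14.99; W sinα = 2.7
Slice 3: Δl = 2.8/cos14.8° = 2.896 m; N'_3 = 250·cos14.8° = 241.7; c'Δl = 30.99; W sinα = 63.9
Slice 4: Δl = 2.4/cos31.8° = 2.824 m; N'_4 = 186·cos31.8° = 158.1; c'Δl = 30.22; W sinα = 98.0
Slice 5: Δl = 2.4/cos51.1° = 3.822 m; N'_5 = 88·cos51.1° = 55.3; c'Δl = 40.89; W sinα = 68.5
Σc'Δl = 138.7 kN/m; ΣN' = 577.5 kN/m; ΣW sinα = 226.7 kN/m
Resisting = 138.7 + 577.5·tan32.3° = 138.7 + 365.1 = 503.8 kN/m
FS = 503.8 / 226.7 = 2.223

FS = 2.22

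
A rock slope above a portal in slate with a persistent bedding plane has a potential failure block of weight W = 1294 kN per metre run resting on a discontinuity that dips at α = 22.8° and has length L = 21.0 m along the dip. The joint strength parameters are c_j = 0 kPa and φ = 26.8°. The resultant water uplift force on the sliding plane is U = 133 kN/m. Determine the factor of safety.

FS = 1.07

Resolving the block weight along and normal to the plane and applying the Mohr–Coulomb strength on the joint:
N' = W cosα − U = 1294·cos22.8° − 133 = 1059.9 kN/m
Driving force T = W sinα = 1294·sin22.8° = 501.4 kN/m
Resisting force R = c_j·L + N'·tanφ = 0·21.0 + 1059.9·tan26.8° = 0.0 + 535.4 = 535.4 kN/m
FS = R / T = 535.4 / 501.4 = 1.068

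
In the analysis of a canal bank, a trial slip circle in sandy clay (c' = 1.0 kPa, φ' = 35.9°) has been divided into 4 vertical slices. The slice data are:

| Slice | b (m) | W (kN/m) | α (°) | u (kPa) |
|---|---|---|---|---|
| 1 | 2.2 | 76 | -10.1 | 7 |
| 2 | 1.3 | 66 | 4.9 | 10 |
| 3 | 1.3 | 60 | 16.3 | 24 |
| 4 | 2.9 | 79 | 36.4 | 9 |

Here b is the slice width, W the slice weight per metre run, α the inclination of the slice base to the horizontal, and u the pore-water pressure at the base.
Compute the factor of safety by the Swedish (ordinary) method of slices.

Ordinary method of slices: FS = Σ[c'·Δl_i + (W_i cosα_i − u_i·Δl_i)·tanφ'] / Σ W_i sinα_i, with Δl_i = b_i / cosα_i.
Slice 1: Δl = 2.2/cos(-10.1°) = 2.235 m; N'_1 = 76·cos(-10.1°) − 7·2.235 = 59.2; c'Δl = 2.23; W sinα = -13.3
Slice 2: Δl = 1.3/cos4.9° = 1.305 m; N'_2 = 66·cos4.9° − 10·1.305 = 52.7; c'Δl = 1.30; W sinα = 5.6
Slice 3: Δl = 1.3/cos16.3° = 1.354 m; N'_3 = 60·cos16.3° − 24·1.354 = 25.1; c'Δl = 1.35; W sinα = 16.8
Slice 4: Δl = 2.9/cos36.4° = 3.603 m; N'_4 = 79·cos36.4° − 9·3.603 = 31.2; c'Δl = 3.60; W sinα = 46.9
Σc'Δl = 8.5 kN/m; ΣN' = 168.1 kN/m; ΣW sinα = 56.0 kN/m
Resisting = 8.5 + 168.1·tan35.9° = 8.5 + 121.7 = 130.2 kN/m
FS = 130.2 / 56.0 = 2.324

FS = 2.32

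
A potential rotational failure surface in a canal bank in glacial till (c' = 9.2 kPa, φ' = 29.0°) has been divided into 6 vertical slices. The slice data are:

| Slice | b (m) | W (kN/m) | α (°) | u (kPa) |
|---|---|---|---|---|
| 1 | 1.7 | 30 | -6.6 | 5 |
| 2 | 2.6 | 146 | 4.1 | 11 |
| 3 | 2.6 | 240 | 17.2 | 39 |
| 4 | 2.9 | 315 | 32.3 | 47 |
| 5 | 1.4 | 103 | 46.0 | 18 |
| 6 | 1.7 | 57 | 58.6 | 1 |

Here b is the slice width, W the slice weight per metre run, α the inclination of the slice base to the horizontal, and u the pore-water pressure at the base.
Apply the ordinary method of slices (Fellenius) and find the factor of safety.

Ordinary method of slices: FS = Σ[c'·Δl_i + (W_i cosα_i − u_i·Δl_i)·tanφ'] / Σ W_i sinα_i, with Δl_i = b_i / cosα_i.
Slice 1: Δl = 1.7/cos(-6.6°) = 1.711 m; N'_1 = 30·cos(-6.6°) − 5·1.711 = 21.2; c'Δl = 15.74; W sinα = -3.4
Slice 2: Δl = 2.6/cos4.1° = 2.607 m; N'_2 = 146·cos4.1° − 11·2.607 = 117.0; c'Δl = 23.98; W sinα = 10.4
Slice 3: Δl = 2.6/cos17.2° = 2.722 m; N'_3 = 240·cos17.2° − 39·2.722 = 123.1; c'Δl = 25.04; W sinα = 71.0
Slice 4: Δl = 2.9/cos32.3° = 3.431 m; N'_4 = 315·cos32.3° − 47·3.431 = 105.0; c'Δl = 31.56; W sinα = 168.3
Slice 5: Δl = 1.4/cos46.0° = 2.015 m; N'_5 = 103·cos46.0° − 18·2.015 = 35.3; c'Δl = 18.54; W sinα = 74.1
Slice 6: Δl = 1.7/cos58.6° = 3.263 m; N'_6 = 57·cos58.6° − 1·3.263 = 26.4; c'Δl = 30.02; W sinα = 48.7
Σc'Δl = 144.9 kN/m; ΣN' = 428.0 kN/m; ΣW sinα = 369.0 kN/m
Resisting = 144.9 + 428.0·tan29.0° = 144.9 + 237.3 = 382.2 kN/m
FS = 382.2 / 369.0 = 1.036

FS = 1.04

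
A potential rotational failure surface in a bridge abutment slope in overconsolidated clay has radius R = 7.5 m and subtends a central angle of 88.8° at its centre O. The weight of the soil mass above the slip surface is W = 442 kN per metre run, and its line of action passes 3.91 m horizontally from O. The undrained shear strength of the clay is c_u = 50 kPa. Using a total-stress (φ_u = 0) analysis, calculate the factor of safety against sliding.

Taking moments about the centre O, the resisting moment is provided by the undrained shear strength acting along the arc:
Arc length L_a = R·θ = 7.5·(88.8°·π/180) = 7.5·1.5499 = 11.62 m
M_R = c_u·L_a·R = 50·11.62·7.5 = 4359.0 kN·m/m
M_D = W·d = 442·3.91 = 1728.2 kN·m/m
FS = M_R / M_D = 4359.0 / 1728.2 = 2.522

FS = 2.52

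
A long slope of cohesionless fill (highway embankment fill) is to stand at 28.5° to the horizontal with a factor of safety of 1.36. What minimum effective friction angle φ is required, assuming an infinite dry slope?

φ = 36.4°

FS = tanφ/tanβ ⇒ tanφ = FS · tanβ = 1.36 · tan28.5° = 0.7384
φ = arctan(0.7384) = 36.44°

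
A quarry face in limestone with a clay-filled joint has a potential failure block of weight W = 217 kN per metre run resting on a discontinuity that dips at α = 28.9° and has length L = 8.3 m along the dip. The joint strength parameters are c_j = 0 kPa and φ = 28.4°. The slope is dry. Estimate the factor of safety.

Resolving the block weight along and normal to the plane and applying the Mohr–Coulomb strength on the joint:
N' = W cosα = 217·cos28.9° = 190.0 kN/m
Driving force T = W sinα = 217·sin28.9° = 104.9 kN/m
Resisting force R = c_j·L + N'·tanφ = 0·8.3 + 190.0·tan28.4° = 0.0 + 102.7 = 102.7 kN/m
FS = R / T = 102.7 / 104.9 = 0.979

FS = 0.98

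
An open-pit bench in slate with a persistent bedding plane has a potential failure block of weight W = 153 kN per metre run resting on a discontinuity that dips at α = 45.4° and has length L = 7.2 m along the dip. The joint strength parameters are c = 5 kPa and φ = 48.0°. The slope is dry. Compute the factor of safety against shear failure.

FS = 1.43

Resolving the block weight along and normal to the plane and applying the Mohr–Coulomb strength on the joint:
N' = W cosα = 153·cos45.4° = 107.4 kN/m
Driving force T = W sinα = 153·sin45.4° = 108.9 kN/m
Resisting force R = c·L + N'·tanφ = 5·7.2 + 107.4·tan48.0° = 36.0 + 119.3 = 155.3 kN/m
FS = R / T = 155.3 / 108.9 = 1.426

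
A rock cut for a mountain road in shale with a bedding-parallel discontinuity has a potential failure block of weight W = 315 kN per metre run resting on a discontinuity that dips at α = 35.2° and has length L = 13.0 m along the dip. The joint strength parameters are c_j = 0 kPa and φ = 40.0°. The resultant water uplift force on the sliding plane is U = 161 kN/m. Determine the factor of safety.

Resolving the block weight along and normal to the plane and applying the Mohr–Coulomb strength on the joint:
N' = W cosα − U = 315·cos35.2° − 161 = 96.4 kN/m
Driving force T = W sinα = 315·sin35.2° = 181.6 kN/m
Resisting force R = c_j·L + N'·tanφ = 0·13.0 + 96.4·tan40.0° = 0.0 + 80.9 = 80.9 kN/m
FS = R / T = 80.9 / 181.6 = 0.445

FS = 0.45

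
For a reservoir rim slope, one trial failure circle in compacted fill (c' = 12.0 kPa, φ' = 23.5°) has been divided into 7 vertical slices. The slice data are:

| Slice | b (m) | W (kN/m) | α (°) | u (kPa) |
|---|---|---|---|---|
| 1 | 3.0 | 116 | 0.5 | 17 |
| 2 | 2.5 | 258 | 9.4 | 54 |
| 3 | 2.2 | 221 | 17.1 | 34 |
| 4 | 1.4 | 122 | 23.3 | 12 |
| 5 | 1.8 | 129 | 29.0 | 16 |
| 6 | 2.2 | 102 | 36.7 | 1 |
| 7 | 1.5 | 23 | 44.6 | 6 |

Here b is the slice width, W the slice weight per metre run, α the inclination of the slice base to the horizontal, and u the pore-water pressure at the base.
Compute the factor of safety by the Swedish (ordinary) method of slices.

Ordinary method of slices: FS = Σ[c'·Δl_i + (W_i cosα_i − u_i·Δl_i)·tanφ'] / Σ W_i sinα_i, with Δl_i = b_i / cosα_i.
Slice 1: Δl = 3.0/cos0.5° = 3.000 m; N'_1 = 116·cos0.5° − 17·3.000 = 65.0; c'Δl = 36.00; W sinα = 1.0
Slice 2: Δl = 2.5/cos9.4° = 2.534 m; N'_2 = 258·cos9.4° − 54·2.534 = 117.7; c'Δl = 30.41; W sinα = 42.1
Slice 3: Δl = 2.2/cos17.1° = 2.302 m; N'_3 = 221·cos17.1° − 34·2.302 = 133.0; c'Δl = 27.62; W sinα = 65.0
Slice 4: Δl = 1.4/cos23.3° = 1.524 m; N'_4 = 122·cos23.3° − 12·1.524 = 93.8; c'Δl = 18.29; W sinα = 48.3
Slice 5: Δl = 1.8/cos29.0° = 2.058 m; N'_5 = 129·cos29.0° − 16·2.058 = 79.9; c'Δl = 24.70; W sinα = 62.5
Slice 6: Δl = 2.2/cos36.7° = 2.744 m; N'_6 = 102·cos36.7° − 1·2.744 = 79.0; c'Δl = 32.93; W sinα = 61.0
Slice 7: Δl = 1.5/cos44.6° = 2.107 m; N'_7 = 23·cos44.6° − 6·2.107 = 3.7; c'Δl = 25.28; W sinα = 16.1
Σc'Δl = 195.2 kN/m; ΣN' = 572.1 kN/m; ΣW sinα = 296.0 kN/m
Resisting = 195.2 + 572.1·tan23.5° = 195.2 + 248.8 = 444.0 kN/m
FS = 444.0 / 296.0 = 1.500

FS = 1.50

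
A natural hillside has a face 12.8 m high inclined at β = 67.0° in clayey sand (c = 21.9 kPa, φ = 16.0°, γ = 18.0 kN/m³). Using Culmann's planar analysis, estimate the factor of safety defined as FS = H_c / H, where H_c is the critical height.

FS = 0.91

H_c = (4c/γ) · sinβ cosφ / [1 − cos(β − φ)]
    = (4·21.9/18.0) · sin67.0°·cos16.0° / [1 − cos51.0°]
    = 4.867 · 0.8848 / 0.3707 = 11.62 m
FS = H_c / H = 11.62 / 12.8 = 0.908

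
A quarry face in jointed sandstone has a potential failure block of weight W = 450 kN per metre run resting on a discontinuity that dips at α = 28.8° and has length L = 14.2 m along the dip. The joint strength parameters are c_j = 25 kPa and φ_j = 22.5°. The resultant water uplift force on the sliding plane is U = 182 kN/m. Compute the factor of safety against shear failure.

Resolving the block weight along and normal to the plane and applying the Mohr–Coulomb strength on the joint:
N' = W cosα − U = 450·cos28.8° − 182 = 212.3 kN/m
Driving force T = W sinα = 450·sin28.8° = 216.8 kN/m
Resisting force R = c_j·L + N'·tanφ_j = 25·14.2 + 212.3·tan22.5° = 355.0 + 88.0 = 443.0 kN/m
FS = R / T = 443.0 / 216.8 = 2.043

FS = 2.04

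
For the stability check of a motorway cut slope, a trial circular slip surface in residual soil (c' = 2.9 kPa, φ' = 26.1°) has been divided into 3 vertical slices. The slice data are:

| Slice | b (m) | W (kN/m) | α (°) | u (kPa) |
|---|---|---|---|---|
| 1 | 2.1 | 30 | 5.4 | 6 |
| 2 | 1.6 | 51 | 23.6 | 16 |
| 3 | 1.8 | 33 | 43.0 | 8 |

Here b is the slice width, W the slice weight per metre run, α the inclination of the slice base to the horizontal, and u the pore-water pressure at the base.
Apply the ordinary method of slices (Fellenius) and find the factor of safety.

Ordinary method of slices: FS = Σ[c'·Δl_i + (W_i cosα_i − u_i·Δl_i)·tanφ'] / Σ W_i sinα_i, with Δl_i = b_i / cosα_i.
Slice 1: Δl = 2.1/cos5.4° = 2.109 m; N'_1 = 30·cos5.4° − 6·2.109 = 17.2; c'Δl = 6.12; W sinα = 2.8
Slice 2: Δl = 1.6/cos23.6° = 1.746 m; N'_2 = 51·cos23.6° − 16·1.746 = 18.8; c'Δl = 5.06; W sinα = 20.4
Slice 3: Δl = 1.8/cos43.0° = 2.461 m; N'_3 = 33·cos43.0° − 8·2.461 = 4.4; c'Δl = 7.14; W sinα = 22.5
Σc'Δl = 18.3 kN/m; ΣN' = 40.5 kN/m; ΣW sinα = 45.7 kN/m
Resisting = 18.3 + 40.5·tan26.1° = 18.3 + 19.8 = 38.1 kN/m
FS = 38.1 / 45.7 = 0.834

FS = 0.83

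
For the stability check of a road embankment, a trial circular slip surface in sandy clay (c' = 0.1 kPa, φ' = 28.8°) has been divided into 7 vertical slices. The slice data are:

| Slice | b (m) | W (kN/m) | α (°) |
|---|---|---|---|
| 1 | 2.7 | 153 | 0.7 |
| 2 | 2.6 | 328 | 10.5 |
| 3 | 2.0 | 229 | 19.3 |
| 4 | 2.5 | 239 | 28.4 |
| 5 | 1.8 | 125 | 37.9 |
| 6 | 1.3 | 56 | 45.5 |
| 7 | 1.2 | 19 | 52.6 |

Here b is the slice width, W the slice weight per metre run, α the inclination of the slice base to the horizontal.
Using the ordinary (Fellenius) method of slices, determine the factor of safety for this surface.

Ordinary method of slices: FS = Σ[c'·Δl_i + (W_i cosα_i)·tanφ'] / Σ W_i sinα_i, with Δl_i = b_i / cosα_i.
Slice 1: Δl = 2.7/cos0.7° = 2.700 m; N'_1 = 153·cos0.7° = 153.0; c'Δl = 0.27; W sinα = 1.9
Slice 2: Δl = 2.6/cos10.5° = 2.644 m; N'_2 = 328·cos10.5° = 322.5; c'Δl = 0.26; W sinα = 59.8
Slice 3: Δl = 2.0/cos19.3° = 2.119 m; N'_3 = 229·cos19.3° = 216.1; c'Δl = 0.21; W sinα = 75.7
Slice 4: Δl = 2.5/cos28.4° = 2.842 m; N'_4 = 239·cos28.4° = 210.2; c'Δl = 0.28; W sinα = 113.7
Slice 5: Δl = 1.8/cos37.9° = 2.281 m; N'_5 = 125·cos37.9° = 98.6; c'Δl = 0.23; W sinα = 76.8
Slice 6: Δl = 1.3/cos45.5° = 1.855 m; N'_6 = 56·cos45.5° = 39.3; c'Δl = 0.19; W sinα = 39.9
Slice 7: Δl = 1.2/cos52.6° = 1.976 m; N'_7 = 19·cos52.6° = 11.5; c'Δl = 0.20; W sinα = 15.1
Σc'Δl = 1.6 kN/m; ΣN' = 1051.3 kN/m; ΣW sinα = 382.8 kN/m
Resisting = 1.6 + 1051.3·tan28.8° = 1.6 + 578.0 = 579.6 kN/m
FS = 579.6 / 382.8 = 1.514

FS = 1.51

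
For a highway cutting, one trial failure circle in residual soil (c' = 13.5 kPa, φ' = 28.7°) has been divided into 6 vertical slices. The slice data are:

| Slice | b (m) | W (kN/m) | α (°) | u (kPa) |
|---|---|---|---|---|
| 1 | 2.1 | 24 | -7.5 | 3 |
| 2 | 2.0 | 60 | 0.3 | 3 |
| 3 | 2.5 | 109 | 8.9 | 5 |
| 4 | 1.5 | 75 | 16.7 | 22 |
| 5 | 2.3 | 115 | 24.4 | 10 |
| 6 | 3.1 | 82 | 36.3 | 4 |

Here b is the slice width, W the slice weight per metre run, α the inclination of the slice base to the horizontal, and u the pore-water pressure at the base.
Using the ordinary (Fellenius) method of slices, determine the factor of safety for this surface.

Ordinary method of slices: FS = Σ[c'·Δl_i + (W_i cosα_i − u_i·Δl_i)·tanφ'] / Σ W_i sinα_i, with Δl_i = b_i / cosα_i.
Slice 1: Δl = 2.1/cos(-7.5°) = 2.118 m; N'_1 = 24·cos(-7.5°) − 3·2.118 = 17.4; c'Δl = 28.59; W sinα = -3.1
Slice 2: Δl = 2.0/cos0.3° = 2.000 m; N'_2 = 60·cos0.3° − 3·2.000 = 54.0; c'Δl = 27.00; W sinα = 0.3
Slice 3: Δl = 2.5/cos8.9° = 2.530 m; N'_3 = 109·cos8.9° − 5·2.530 = 95.0; c'Δl = 34.16; W sinα = 16.9
Slice 4: Δl = 1.5/cos16.7° = 1.566 m; N'_4 = 75·cos16.7° − 22·1.566 = 37.4; c'Δl = 21.14; W sinα = 21.6
Slice 5: Δl = 2.3/cos24.4° = 2.526 m; N'_5 = 115·cos24.4° − 10·2.526 = 79.5; c'Δl = 34.10; W sinα = 47.5
Slice 6: Δl = 3.1/cos36.3° = 3.846 m; N'_6 = 82·cos36.3° − 4·3.846 = 50.7; c'Δl = 51.93; W sinα = 48.5
Σc'Δl = 196.9 kN/m; ΣN' = 334.0 kN/m; ΣW sinα = 131.6 kN/m
Resisting = 196.9 + 334.0·tan28.7° = 196.9 + 182.9 = 379.8 kN/m
FS = 379.8 / 131.6 = 2.885

FS = 2.88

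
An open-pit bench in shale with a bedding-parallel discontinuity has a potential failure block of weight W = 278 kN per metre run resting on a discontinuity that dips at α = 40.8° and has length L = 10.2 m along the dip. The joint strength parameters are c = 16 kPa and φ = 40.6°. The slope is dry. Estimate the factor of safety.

FS = 1.89

Resolving the block weight along and normal to the plane and applying the Mohr–Coulomb strength on the joint:
N' = W cosα = 278·cos40.8° = 210.4 kN/m
Driving force T = W sinα = 278·sin40.8° = 181.7 kN/m
Resisting force R = c·L + N'·tanφ = 16·10.2 + 210.4·tan40.6° = 163.2 + 180.4 = 343.6 kN/m
FS = R / T = 343.6 / 181.7 = 1.891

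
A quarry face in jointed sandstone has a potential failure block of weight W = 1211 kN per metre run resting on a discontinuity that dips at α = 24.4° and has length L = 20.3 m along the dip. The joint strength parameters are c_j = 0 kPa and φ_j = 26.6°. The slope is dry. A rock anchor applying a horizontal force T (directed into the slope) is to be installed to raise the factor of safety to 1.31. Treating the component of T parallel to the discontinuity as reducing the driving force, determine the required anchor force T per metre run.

Resolving forces along and normal to the sliding plane, with the horizontal anchor force T adding T·sinα to the effective normal force and T·cosα acting up the plane against the driving force:
FS = [c_jL + (W cosα + T sinα) tanφ_j] / [W sinα − T cosα]
Without the anchor: N' = 1102.8 kN/m, driving T_d = 500.3 kN/m, resisting R = 0·20.3 + 1102.8·tan26.6° = 552.3 kN/m, FS = 1.10.
Setting FS = 1.31 and solving for T:
1.31·(500.3 − T cos24.4°) = 552.3 + T sin24.4°·tan26.6°
T·(sin24.4°·tan26.6° + 1.31·cos24.4°) = 1.31·500.3 − 552.3
T·(0.4131·0.5008 + 1.31·0.9107) = 655.4 − 552.3 = 103.1
T·1.3999 = 103.1
T = 73.6 kN/m

T = 74 kN/m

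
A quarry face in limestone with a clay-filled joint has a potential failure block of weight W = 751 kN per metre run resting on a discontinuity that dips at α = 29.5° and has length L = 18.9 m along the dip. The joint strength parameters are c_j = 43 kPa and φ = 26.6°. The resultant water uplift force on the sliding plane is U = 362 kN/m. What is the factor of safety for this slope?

Resolving the block weight along and normal to the plane and applying the Mohr–Coulomb strength on the joint:
N' = W cosα − U = 751·cos29.5° − 362 = 291.6 kN/m
Driving force T = W sinα = 751·sin29.5° = 369.8 kN/m
Resisting force R = c_j·L + N'·tanφ = 43·18.9 + 291.6·tan26.6° = 812.7 + 146.0 = 958.7 kN/m
FS = R / T = 958.7 / 369.8 = 2.593

FS = 2.59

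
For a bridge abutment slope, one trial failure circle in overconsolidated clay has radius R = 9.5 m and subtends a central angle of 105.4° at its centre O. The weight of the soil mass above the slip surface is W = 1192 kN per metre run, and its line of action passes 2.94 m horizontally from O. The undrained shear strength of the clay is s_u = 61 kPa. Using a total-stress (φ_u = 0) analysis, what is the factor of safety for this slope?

FS = 2.89

Taking moments about the centre O, the resisting moment is provided by the undrained shear strength acting along the arc:
Arc length L_a = R·θ = 9.5·(105.4°·π/180) = 9.5·1.8396 = 17.48 m
M_R = s_u·L_a·R = 61·17.48·9.5 = 10127.3 kN·m/m
M_D = W·d = 1192·2.94 = 3504.5 kN·m/m
FS = M_R / M_D = 10127.3 / 3504.5 = 2.890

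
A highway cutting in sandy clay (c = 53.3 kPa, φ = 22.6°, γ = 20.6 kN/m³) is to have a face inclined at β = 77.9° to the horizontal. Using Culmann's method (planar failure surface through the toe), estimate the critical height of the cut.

H_c = 21.69 m

Culmann's analysis gives the critical failure plane at α_cr = (β + φ)/2 = (77.9 + 22.6)/2 = 50.2°, and the critical height
H_c = (4c/γ) · sinβ cosφ / [1 − cos(β − φ)]
    = (4·53.3/20.6) · sin77.9°·cos22.6° / [1 − cos(55.3°)]
    = 10.350 · 0.9778·0.9232 / [1 − 0.5693]
    = 10.350 · 0.9027 / 0.4307
    = 21.69 m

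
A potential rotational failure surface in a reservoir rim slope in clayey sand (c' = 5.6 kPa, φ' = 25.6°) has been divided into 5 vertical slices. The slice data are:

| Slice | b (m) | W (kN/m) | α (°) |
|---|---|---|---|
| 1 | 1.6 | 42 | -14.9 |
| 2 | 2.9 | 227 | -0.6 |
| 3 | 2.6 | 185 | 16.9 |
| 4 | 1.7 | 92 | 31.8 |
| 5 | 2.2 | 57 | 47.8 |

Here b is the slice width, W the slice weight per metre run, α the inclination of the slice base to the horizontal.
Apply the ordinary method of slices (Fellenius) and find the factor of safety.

Ordinary method of slices: FS = Σ[c'·Δl_i + (W_i cosα_i)·tanφ'] / Σ W_i sinα_i, with Δl_i = b_i / cosα_i.
Slice 1: Δl = 1.6/cos(-14.9°) = 1.656 m; N'_1 = 42·cos(-14.9°) = 40.6; c'Δl = 9.27; W sinα = -10.8
Slice 2: Δl = 2.9/cos(-0.6°) = 2.900 m; N'_2 = 227·cos(-0.6°) = 227.0; c'Δl = 16.24; W sinα = -2.4
Slice 3: Δl = 2.6/cos16.9° = 2.717 m; N'_3 = 185·cos16.9° = 177.0; c'Δl = 15.22; W sinα = 53.8
Slice 4: Δl = 1.7/cos31.8° = 2.000 m; N'_4 = 92·cos31.8° = 78.2; c'Δl = 11.20; W sinα = 48.5
Slice 5: Δl = 2.2/cos47.8° = 3.275 m; N'_5 = 57·cos47.8° = 38.3; c'Δl = 18.34; W sinα = 42.2
Σc'Δl = 70.3 kN/m; ΣN' = 561.1 kN/m; ΣW sinα = 131.3 kN/m
Resisting = 70.3 + 561.1·tan25.6° = 70.3 + 268.8 = 339.1 kN/m
FS = 339.1 / 131.3 = 2.582

FS = 2.58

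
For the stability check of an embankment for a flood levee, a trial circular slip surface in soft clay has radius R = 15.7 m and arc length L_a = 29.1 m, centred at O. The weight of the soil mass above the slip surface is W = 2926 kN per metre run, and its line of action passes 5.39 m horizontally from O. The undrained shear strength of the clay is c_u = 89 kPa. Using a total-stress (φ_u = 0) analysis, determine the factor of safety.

FS = 2.58

Taking moments about the centre O, the resisting moment is provided by the undrained shear strength acting along the arc:
M_R = c_u·L_a·R = 89·29.10·15.7 = 40661.4 kN·m/m
M_D = W·d = 2926·5.39 = 15771.1 kN·m/m
FS = M_R / M_D = 40661.4 / 15771.1 = 2.578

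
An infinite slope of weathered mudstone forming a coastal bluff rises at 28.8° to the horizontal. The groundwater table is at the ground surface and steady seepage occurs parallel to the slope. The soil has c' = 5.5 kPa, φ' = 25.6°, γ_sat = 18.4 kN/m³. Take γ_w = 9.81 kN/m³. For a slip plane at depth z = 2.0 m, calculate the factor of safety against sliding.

FS = 0.76

With seepage parallel to the slope and the water table at the surface, the effective normal stress on the slip plane uses the buoyant unit weight γ' = γ_sat − γ_w while the driving shear stress uses γ_sat:
FS = [c' + γ' z cos²β tanφ'] / [γ_sat z sinβ cosβ]
γ' = 18.4 − 9.81 = 8.59 kN/m³
Numerator = 5.5 + 8.59·2.0·cos²28.8°·tan25.6° = 5.5 + 8.59·2.0·0.7679·0.4791 = 11.821 kPa
Denominator = 18.4·2.0·sin28.8°·cos28.8° = 18.4·2.0·0.4818·0.8763 = 15.536 kPa
FS = 11.821 / 15.536 = 0.761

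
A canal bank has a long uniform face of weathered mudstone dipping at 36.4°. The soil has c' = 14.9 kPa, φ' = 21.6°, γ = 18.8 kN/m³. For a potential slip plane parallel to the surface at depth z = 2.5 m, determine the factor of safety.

FS = 1.20

For an infinite slope with a slip plane parallel to the surface (no pore pressure): FS = [c' + γz cos²β tanφ'] / [γz sinβ cosβ].
γz = 18.8·2.5 = 47.00 kN/m²
Numerator = 14.9 + 47.00·cos²36.4°·tan21.6° = 14.9 + 47.00·0.6479·0.3959 = 26.956 kPa
Denominator = 47.00·sin36.4°·cos36.4° = 47.00·0.5934·0.8049 = 22.449 kPa
FS = 26.956 / 22.449 = 1.201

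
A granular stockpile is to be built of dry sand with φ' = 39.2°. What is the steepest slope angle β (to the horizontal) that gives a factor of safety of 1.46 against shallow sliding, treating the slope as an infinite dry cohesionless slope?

For an infinite dry cohesionless slope FS = tanφ'/tanβ, so tanβ = tanφ' / FS.
tanβ = tan39.2° / 1.46 = 0.8156 / 1.46 = 0.5586
β = arctan(0.5586) = 29.19°

β = 29.2°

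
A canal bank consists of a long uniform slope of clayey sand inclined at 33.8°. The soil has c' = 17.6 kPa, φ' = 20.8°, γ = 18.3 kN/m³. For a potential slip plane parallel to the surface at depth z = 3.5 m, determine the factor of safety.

FS = 1.16

For an infinite slope with a slip plane parallel to the surface (no pore pressure): FS = [c' + γz cos²β tanφ'] / [γz sinβ cosβ].
γz = 18.3·3.5 = 64.05 kN/m²
Numerator = 17.6 + 64.05·cos²33.8°·tan20.8° = 17.6 + 64.05·0.6905·0.3799 = 34.401 kPa
Denominator = 64.05·sin33.8°·cos33.8° = 64.05·0.5563·0.8310 = 29.609 kPa
FS = 34.401 / 29.609 = 1.162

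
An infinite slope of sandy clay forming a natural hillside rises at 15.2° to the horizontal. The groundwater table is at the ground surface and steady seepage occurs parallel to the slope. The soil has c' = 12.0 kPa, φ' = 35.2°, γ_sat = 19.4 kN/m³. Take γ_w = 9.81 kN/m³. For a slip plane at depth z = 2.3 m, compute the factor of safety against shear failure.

With seepage parallel to the slope and the water table at the surface, the effective normal stress on the slip plane uses the buoyant unit weight γ' = γ_sat − γ_w while the driving shear stress uses γ_sat:
FS = [c' + γ' z cos²β tanφ'] / [γ_sat z sinβ cosβ]
γ' = 19.4 − 9.81 = 9.59 kN/m³
Numerator = 12.0 + 9.59·2.3·cos²15.2°·tan35.2° = 12.0 + 9.59·2.3·0.9313·0.7054 = 26.490 kPa
Denominator = 19.4·2.3·sin15.2°·cos15.2° = 19.4·2.3·0.2622·0.9650 = 11.290 kPa
FS = 26.490 / 11.290 = 2.346

FS = 2.35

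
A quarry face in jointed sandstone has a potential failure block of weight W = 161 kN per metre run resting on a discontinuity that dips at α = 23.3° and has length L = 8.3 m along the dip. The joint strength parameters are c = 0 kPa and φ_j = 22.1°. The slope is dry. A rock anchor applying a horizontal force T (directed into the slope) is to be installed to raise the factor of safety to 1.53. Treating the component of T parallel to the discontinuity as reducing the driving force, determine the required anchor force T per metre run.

T = 24 kN/m

Resolving forces along and normal to the sliding plane, with the horizontal anchor force T adding T·sinα to the effective normal force and T·cosα acting up the plane against the driving force:
FS = [cL + (W cosα + T sinα) tanφ_j] / [W sinα − T cosα]
Without the anchor: N' = 147.9 kN/m, driving T_d = 63.7 kN/m, resisting R = 0·8.3 + 147.9·tan22.1° = 60.0 kN/m, FS = 0.94.
Setting FS = 1.53 and solving for T:
1.53·(63.7 − T cos23.3°) = 60.0 + T sin23.3°·tan22.1°
T·(sin23.3°·tan22.1° + 1.53·cos23.3°) = 1.53·63.7 − 60.0
T·(0.3955·0.4061 + 1.53·0.9184) = 97.4 − 60.0 = 37.4
T·1.5658 = 37.4
T = 23.9 kN/m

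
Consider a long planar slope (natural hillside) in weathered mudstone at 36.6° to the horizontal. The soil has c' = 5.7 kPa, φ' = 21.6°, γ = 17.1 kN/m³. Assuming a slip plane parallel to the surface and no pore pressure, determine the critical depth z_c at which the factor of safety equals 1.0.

z_c = 1.49 m

Setting FS = 1.00 in FS = [c' + γz cos²β tanφ'] / [γz sinβ cosβ] and solving for z:
z = c' / [γ cosβ (FS·sinβ − cosβ·tanφ')]
  = 5.7 / [17.1·cos36.6°·(1.00·sin36.6° − cos36.6°·tan21.6°)]
  = 5.7 / [17.1·0.8028·(1.00·0.5962 − 0.8028·0.3959)]
  = 5.7 / 3.8215 = 1.492 m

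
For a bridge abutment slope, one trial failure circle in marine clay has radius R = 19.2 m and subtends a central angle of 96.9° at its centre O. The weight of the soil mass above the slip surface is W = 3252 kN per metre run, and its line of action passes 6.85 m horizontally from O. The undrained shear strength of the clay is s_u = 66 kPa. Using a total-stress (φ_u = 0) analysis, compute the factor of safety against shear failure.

Taking moments about the centre O, the resisting moment is provided by the undrained shear strength acting along the arc:
Arc length L_a = R·θ = 19.2·(96.9°·π/180) = 19.2·1.6912 = 32.47 m
M_R = s_u·L_a·R = 66·32.47·19.2 = 41147.9 kN·m/m
M_D = W·d = 3252·6.85 = 22276.2 kN·m/m
FS = M_R / M_D = 41147.9 / 22276.2 = 1.847

FS = 1.85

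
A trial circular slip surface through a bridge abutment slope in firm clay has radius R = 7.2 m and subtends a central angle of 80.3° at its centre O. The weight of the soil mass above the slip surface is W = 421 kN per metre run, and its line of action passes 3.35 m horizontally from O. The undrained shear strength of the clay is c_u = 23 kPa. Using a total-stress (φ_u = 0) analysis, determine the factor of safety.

Taking moments about the centre O, the resisting moment is provided by the undrained shear strength acting along the arc:
Arc length L_a = R·θ = 7.2·(80.3°·π/180) = 7.2·1.4015 = 10.09 m
M_R = c_u·L_a·R = 23·10.09·7.2 = 1671.0 kN·m/m
M_D = W·d = 421·3.35 = 1410.4 kN·m/m
FS = M_R / M_D = 1671.0 / 1410.4 = 1.185

FS = 1.18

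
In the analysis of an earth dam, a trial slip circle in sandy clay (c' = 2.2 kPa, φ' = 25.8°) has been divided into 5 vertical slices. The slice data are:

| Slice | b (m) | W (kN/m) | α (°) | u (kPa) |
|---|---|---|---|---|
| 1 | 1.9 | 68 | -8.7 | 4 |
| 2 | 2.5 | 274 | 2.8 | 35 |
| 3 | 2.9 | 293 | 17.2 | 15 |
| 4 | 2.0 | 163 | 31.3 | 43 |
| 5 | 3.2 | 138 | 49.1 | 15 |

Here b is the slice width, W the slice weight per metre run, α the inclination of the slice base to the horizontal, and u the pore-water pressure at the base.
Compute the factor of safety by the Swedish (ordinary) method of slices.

Ordinary method of slices: FS = Σ[c'·Δl_i + (W_i cosα_i − u_i·Δl_i)·tanφ'] / Σ W_i sinα_i, with Δl_i = b_i / cosα_i.
Slice 1: Δl = 1.9/cos(-8.7°) = 1.922 m; N'_1 = 68·cos(-8.7°) − 4·1.922 = 59.5; c'Δl = 4.23; W sinα = -10.3
Slice 2: Δl = 2.5/cos2.8° = 2.503 m; N'_2 = 274·cos2.8° − 35·2.503 = 186.1; c'Δl = 5.51; W sinα = 13.4
Slice 3: Δl = 2.9/cos17.2° = 3.036 m; N'_3 = 293·cos17.2° − 15·3.036 = 234.4; c'Δl = 6.68; W sinα = 86.6
Slice 4: Δl = 2.0/cos31.3° = 2.341 m; N'_4 = 163·cos31.3° − 43·2.341 = 38.6; c'Δl = 5.15; W sinα = 84.7
Slice 5: Δl = 3.2/cos49.1° = 4.887 m; N'_5 = 138·cos49.1° − 15·4.887 = 17.0; c'Δl = 10.75; W sinα = 104.3
Σc'Δl = 32.3 kN/m; ΣN' = 535.6 kN/m; ΣW sinα = 278.7 kN/m
Resisting = 32.3 + 535.6·tan25.8° = 32.3 + 258.9 = 291.2 kN/m
FS = 291.2 / 278.7 = 1.045

FS = 1.04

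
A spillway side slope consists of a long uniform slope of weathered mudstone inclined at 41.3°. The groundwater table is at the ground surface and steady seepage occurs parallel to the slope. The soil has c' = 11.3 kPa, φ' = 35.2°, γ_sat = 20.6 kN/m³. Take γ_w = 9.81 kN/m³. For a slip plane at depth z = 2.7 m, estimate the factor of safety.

With seepage parallel to the slope and the water table at the surface, the effective normal stress on the slip plane uses the buoyant unit weight γ' = γ_sat − γ_w while the driving shear stress uses γ_sat:
FS = [c' + γ' z cos²β tanφ'] / [γ_sat z sinβ cosβ]
γ' = 20.6 − 9.81 = 10.79 kN/m³
Numerator = 11.3 + 10.79·2.7·cos²41.3°·tan35.2° = 11.3 + 10.79·2.7·0.5644·0.7054 = 22.899 kPa
Denominator = 20.6·2.7·sin41.3°·cos41.3° = 20.6·2.7·0.6600·0.7513 = 27.578 kPa
FS = 22.899 / 27.578 = 0.830

FS = 0.83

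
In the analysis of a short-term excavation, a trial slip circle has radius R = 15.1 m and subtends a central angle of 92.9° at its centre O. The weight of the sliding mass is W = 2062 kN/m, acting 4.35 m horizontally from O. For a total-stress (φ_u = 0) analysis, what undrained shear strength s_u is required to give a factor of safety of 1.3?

s_u = 31.5 kPa

FS = s_u·L_a·R / (W·d), so s_u = FS·W·d / (L_a·R).
Arc length L_a = R·θ = 15.1·(92.9°·π/180) = 15.1·1.6214 = 24.48 m
s_u = 1.3·2062·4.35 / (24.48·15.1) = 11660.6 / 369.70 = 31.54 kPa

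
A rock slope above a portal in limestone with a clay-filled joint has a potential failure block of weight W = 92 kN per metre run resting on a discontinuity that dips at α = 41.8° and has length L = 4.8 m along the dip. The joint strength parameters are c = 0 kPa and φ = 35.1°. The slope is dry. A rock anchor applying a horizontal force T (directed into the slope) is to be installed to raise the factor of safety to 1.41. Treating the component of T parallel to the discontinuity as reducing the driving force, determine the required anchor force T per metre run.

T = 25 kN/m

Resolving forces along and normal to the sliding plane, with the horizontal anchor force T adding T·sinα to the effective normal force and T·cosα acting up the plane against the driving force:
FS = [cL + (W cosα + T sinα) tanφ] / [W sinα − T cosα]
Without the anchor: N' = 68.6 kN/m, driving T_d = 61.3 kN/m, resisting R = 0·4.8 + 68.6·tan35.1° = 48.2 kN/m, FS = 0.79.
Setting FS = 1.41 and solving for T:
1.41·(61.3 − T cos41.8°) = 48.2 + T sin41.8°·tan35.1°
T·(sin41.8°·tan35.1° + 1.41·cos41.8°) = 1.41·61.3 − 48.2
T·(0.6665·0.7028 + 1.41·0.7455) = 86.5 − 48.2 = 38.3
T·1.5196 = 38.3
T = 25.2 kN/m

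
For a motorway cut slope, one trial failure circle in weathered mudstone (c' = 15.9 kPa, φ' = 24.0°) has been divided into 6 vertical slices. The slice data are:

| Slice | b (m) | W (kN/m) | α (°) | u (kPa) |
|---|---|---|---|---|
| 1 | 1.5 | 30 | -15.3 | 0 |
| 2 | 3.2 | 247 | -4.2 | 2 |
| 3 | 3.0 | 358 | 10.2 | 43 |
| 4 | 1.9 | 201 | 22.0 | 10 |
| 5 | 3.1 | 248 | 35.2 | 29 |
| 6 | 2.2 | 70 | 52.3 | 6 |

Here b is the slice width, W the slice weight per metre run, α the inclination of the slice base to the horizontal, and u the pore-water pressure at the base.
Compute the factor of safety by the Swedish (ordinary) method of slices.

Ordinary method of slices: FS = Σ[c'·Δl_i + (W_i cosα_i − u_i·Δl_i)·tanφ'] / Σ W_i sinα_i, with Δl_i = b_i / cosα_i.
Slice 1: Δl = 1.5/cos(-15.3°) = 1.555 m; N'_1 = 30·cos(-15.3°) − 0·1.555 = 28.9; c'Δl = 24.73; W sinα = -7.9
Slice 2: Δl = 3.2/cos(-4.2°) = 3.209 m; N'_2 = 247·cos(-4.2°) − 2·3.209 = 239.9; c'Δl = 51.02; W sinα = -18.1
Slice 3: Δl = 3.0/cos10.2° = 3.048 m; N'_3 = 358·cos10.2° − 43·3.048 = 221.3; c'Δl = 48.47; W sinα = 63.4
Slice 4: Δl = 1.9/cos22.0° = 2.049 m; N'_4 = 201·cos22.0° − 10·2.049 = 165.9; c'Δl = 32.58; W sinα = 75.3
Slice 5: Δl = 3.1/cos35.2° = 3.794 m; N'_5 = 248·cos35.2° − 29·3.794 = 92.6; c'Δl = 60.32; W sinα = 143.0
Slice 6: Δl = 2.2/cos52.3° = 3.598 m; N'_6 = 70·cos52.3° − 6·3.598 = 21.2; c'Δl = 57.20; W sinα = 55.4
Σc'Δl = 274.3 kN/m; ΣN' = 769.9 kN/m; ΣW sinα = 311.0 kN/m
Resisting = 274.3 + 769.9·tan24.0° = 274.3 + 342.8 = 617.1 kN/m
FS = 617.1 / 311.0 = 1.984

FS = 1.98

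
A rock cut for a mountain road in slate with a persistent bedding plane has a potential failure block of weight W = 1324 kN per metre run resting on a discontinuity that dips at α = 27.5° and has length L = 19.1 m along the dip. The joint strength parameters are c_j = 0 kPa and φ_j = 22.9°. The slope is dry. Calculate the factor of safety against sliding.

FS = 0.81

Resolving the block weight along and normal to the plane and applying the Mohr–Coulomb strength on the joint:
N' = W cosα = 1324·cos27.5° = 1174.4 kN/m
Driving force T = W sinα = 1324·sin27.5° = 611.4 kN/m
Resisting force R = c_j·L + N'·tanφ_j = 0·19.1 + 1174.4·tan22.9° = 0.0 + 496.1 = 496.1 kN/m
FS = R / T = 496.1 / 611.4 = 0.811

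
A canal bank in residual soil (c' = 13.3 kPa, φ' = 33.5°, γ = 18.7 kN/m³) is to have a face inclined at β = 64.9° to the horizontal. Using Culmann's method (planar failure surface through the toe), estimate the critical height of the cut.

Culmann's analysis gives the critical failure plane at α_cr = (β + φ')/2 = (64.9 + 33.5)/2 = 49.2°, and the critical height
H_c = (4c'/γ) · sinβ cosφ' / [1 − cos(β − φ')]
    = (4·13.3/18.7) · sin64.9°·cos33.5° / [1 − cos(31.4°)]
    = 2.845 · 0.9056·0.8339 / [1 − 0.8536]
    = 2.845 · 0.7551 / 0.1464
    = 14.67 m

H_c = 14.67 m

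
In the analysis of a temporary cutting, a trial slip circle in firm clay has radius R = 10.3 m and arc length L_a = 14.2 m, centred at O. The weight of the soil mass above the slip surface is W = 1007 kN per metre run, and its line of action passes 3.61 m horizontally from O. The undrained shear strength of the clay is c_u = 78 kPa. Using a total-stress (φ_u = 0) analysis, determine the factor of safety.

FS = 3.14

Taking moments about the centre O, the resisting moment is provided by the undrained shear strength acting along the arc:
M_R = c_u·L_a·R = 78·14.20·10.3 = 11408.3 kN·m/m
M_D = W·d = 1007·3.61 = 3635.3 kN·m/m
FS = M_R / M_D = 11408.3 / 3635.3 = 3.138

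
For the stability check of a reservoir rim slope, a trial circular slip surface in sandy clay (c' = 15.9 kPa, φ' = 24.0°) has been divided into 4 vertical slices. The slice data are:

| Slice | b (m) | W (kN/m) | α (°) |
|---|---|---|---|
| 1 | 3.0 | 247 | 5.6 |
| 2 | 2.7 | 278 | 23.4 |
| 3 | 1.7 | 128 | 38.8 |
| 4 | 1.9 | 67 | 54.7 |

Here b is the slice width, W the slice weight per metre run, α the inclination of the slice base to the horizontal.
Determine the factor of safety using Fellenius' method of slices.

FS = 1.73

Ordinary method of slices: FS = Σ[c'·Δl_i + (W_i cosα_i)·tanφ'] / Σ W_i sinα_i, with Δl_i = b_i / cosα_i.
Slice 1: Δl = 3.0/cos5.6° = 3.014 m; N'_1 = 247·cos5.6° = 245.8; c'Δl = 47.93; W sinα = 24.1
Slice 2: Δl = 2.7/cos23.4° = 2.942 m; N'_2 = 278·cos23.4° = 255.1; c'Δl = 46.78; W sinα = 110.4
Slice 3: Δl = 1.7/cos38.8° = 2.181 m; N'_3 = 128·cos38.8° = 99.8; c'Δl = 34.68; W sinα = 80.2
Slice 4: Δl = 1.9/cos54.7° = 3.288 m; N'_4 = 67·cos54.7° = 38.7; c'Δl = 52.28; W sinα = 54.7
Σc'Δl = 181.7 kN/m; ΣN' = 639.4 kN/m; ΣW sinα = 269.4 kN/m
Resisting = 181.7 + 639.4·tan24.0° = 181.7 + 284.7 = 466.4 kN/m
FS = 466.4 / 269.4 = 1.731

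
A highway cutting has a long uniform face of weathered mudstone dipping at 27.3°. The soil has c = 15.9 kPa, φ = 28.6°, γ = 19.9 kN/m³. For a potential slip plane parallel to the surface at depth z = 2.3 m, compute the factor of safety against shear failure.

FS = 1.91

For an infinite slope with a slip plane parallel to the surface (no pore pressure): FS = [c + γz cos²β tanφ] / [γz sinβ cosβ].
γz = 19.9·2.3 = 45.77 kN/m²
Numerator = 15.9 + 45.77·cos²27.3°·tan28.6° = 15.9 + 45.77·0.7896·0.5452 = 35.605 kPa
Denominator = 45.77·sin27.3°·cos27.3° = 45.77·0.4586·0.8886 = 18.654 kPa
FS = 35.605 / 18.654 = 1.909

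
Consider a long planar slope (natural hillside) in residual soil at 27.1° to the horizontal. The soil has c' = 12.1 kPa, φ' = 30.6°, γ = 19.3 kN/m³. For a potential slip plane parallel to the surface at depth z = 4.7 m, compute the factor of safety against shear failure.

FS = 1.48

For an infinite slope with a slip plane parallel to the surface (no pore pressure): FS = [c' + γz cos²β tanφ'] / [γz sinβ cosβ].
γz = 19.3·4.7 = 90.71 kN/m²
Numerator = 12.1 + 90.71·cos²27.1°·tan30.6° = 12.1 + 90.71·0.7925·0.5914 = 54.613 kPa
Denominator = 90.71·sin27.1°·cos27.1° = 90.71·0.4555·0.8902 = 36.786 kPa
FS = 54.613 / 36.786 = 1.485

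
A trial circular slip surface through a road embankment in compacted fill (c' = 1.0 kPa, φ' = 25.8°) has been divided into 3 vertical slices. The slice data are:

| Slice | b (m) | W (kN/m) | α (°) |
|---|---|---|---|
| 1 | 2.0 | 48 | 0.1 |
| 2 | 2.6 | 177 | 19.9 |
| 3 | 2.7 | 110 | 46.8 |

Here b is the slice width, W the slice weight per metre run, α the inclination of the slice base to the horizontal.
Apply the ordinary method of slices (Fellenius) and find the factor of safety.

FS = 1.06

Ordinary method of slices: FS = Σ[c'·Δl_i + (W_i cosα_i)·tanφ'] / Σ W_i sinα_i, with Δl_i = b_i / cosα_i.
Slice 1: Δl = 2.0/cos0.1° = 2.000 m; N'_1 = 48·cos0.1° = 48.0; c'Δl = 2.00; W sinα = 0.1
Slice 2: Δl = 2.6/cos19.9° = 2.765 m; N'_2 = 177·cos19.9° = 166.4; c'Δl = 2.77; W sinα = 60.2
Slice 3: Δl = 2.7/cos46.8° = 3.944 m; N'_3 = 110·cos46.8° = 75.3; c'Δl = 3.94; W sinα = 80.2
Σc'Δl = 8.7 kN/m; ΣN' = 289.7 kN/m; ΣW sinα = 140.5 kN/m
Resisting = 8.7 + 289.7·tan25.8° = 8.7 + 140.1 = 148.8 kN/m
FS = 148.8 / 140.5 = 1.059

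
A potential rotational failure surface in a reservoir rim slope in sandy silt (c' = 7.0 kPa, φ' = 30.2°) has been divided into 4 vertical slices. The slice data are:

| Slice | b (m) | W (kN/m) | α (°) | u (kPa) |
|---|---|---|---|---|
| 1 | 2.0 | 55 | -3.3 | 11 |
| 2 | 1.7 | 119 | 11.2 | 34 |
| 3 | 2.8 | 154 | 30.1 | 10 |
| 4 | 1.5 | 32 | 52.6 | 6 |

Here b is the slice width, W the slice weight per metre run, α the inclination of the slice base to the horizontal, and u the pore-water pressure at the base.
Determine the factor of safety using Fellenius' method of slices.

Ordinary method of slices: FS = Σ[c'·Δl_i + (W_i cosα_i − u_i·Δl_i)·tanφ'] / Σ W_i sinα_i, with Δl_i = b_i / cosα_i.
Slice 1: Δl = 2.0/cos(-3.3°) = 2.003 m; N'_1 = 55·cos(-3.3°) − 11·2.003 = 32.9; c'Δl = 14.02; W sinα = -3.2
Slice 2: Δl = 1.7/cos11.2° = 1.733 m; N'_2 = 119·cos11.2° − 34·1.733 = 57.8; c'Δl = 12.13; W sinα = 23.1
Slice 3: Δl = 2.8/cos30.1° = 3.236 m; N'_3 = 154·cos30.1° − 10·3.236 = 100.9; c'Δl = 22.65; W sinα = 77.2
Slice 4: Δl = 1.5/cos52.6° = 2.470 m; N'_4 = 32·cos52.6° − 6·2.470 = 4.6; c'Δl = 17.29; W sinα = 25.4
Σc'Δl = 66.1 kN/m; ΣN' = 196.2 kN/m; ΣW sinα = 122.6 kN/m
Resisting = 66.1 + 196.2·tan30.2° = 66.1 + 114.2 = 180.3 kN/m
FS = 180.3 / 122.6 = 1.470

FS = 1.47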